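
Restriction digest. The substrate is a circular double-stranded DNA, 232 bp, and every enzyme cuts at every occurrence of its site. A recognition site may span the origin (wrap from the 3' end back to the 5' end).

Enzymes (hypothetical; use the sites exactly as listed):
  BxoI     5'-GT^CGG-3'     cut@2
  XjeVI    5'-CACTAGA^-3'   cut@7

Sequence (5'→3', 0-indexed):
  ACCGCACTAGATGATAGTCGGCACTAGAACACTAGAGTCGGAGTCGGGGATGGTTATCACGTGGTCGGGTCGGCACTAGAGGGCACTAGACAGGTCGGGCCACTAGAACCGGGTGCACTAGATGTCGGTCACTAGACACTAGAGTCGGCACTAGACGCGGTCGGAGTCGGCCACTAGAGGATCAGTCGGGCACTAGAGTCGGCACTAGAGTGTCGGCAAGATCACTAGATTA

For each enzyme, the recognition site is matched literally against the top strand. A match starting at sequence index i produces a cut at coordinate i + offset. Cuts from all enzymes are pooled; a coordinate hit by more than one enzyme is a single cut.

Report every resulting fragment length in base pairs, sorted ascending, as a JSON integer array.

Site scan:
  BxoI GTCGG/2: at [16, 36, 42, 63, 68, 93, 123, 143, 159, 165, 184, 197, 211] ⇒ [18, 38, 44, 65, 70, 95, 125, 145, 161, 167, 186, 199, 213]
  XjeVI CACTAGA/7: at [4, 21, 29, 73, 83, 100, 115, 129, 136, 148, 171, 190, 202, 222] ⇒ [11, 28, 36, 80, 90, 107, 122, 136, 143, 155, 178, 197, 209, 229]

Pooled cuts: [11, 18, 28, 36, 38, 44, 65, 70, 80, 90, 95, 107, 122, 125, 136, 143, 145, 155, 161, 167, 178, 186, 197, 199, 209, 213, 229]

Fragment lengths:
  11→18: 7 bp
  18→28: 10 bp
  28→36: 8 bp
  36→38: 2 bp
  38→44: 6 bp
  44→65: 21 bp
  65→70: 5 bp
  70→80: 10 bp
  80→90: 10 bp
  90→95: 5 bp
  95→107: 12 bp
  107→122: 15 bp
  122→125: 3 bp
  125→136: 11 bp
  136→143: 7 bp
  143→145: 2 bp
  145→155: 10 bp
  155→161: 6 bp
  161→167: 6 bp
  167→178: 11 bp
  178→186: 8 bp
  186→197: 11 bp
  197→199: 2 bp
  199→209: 10 bp
  209→213: 4 bp
  213→229: 16 bp
  229→11 (wrap): 232-229+11 = 14 bp

[2,2,2,3,4,5,5,6,6,6,7,7,8,8,10,10,10,10,10,11,11,11,12,14,15,16,21]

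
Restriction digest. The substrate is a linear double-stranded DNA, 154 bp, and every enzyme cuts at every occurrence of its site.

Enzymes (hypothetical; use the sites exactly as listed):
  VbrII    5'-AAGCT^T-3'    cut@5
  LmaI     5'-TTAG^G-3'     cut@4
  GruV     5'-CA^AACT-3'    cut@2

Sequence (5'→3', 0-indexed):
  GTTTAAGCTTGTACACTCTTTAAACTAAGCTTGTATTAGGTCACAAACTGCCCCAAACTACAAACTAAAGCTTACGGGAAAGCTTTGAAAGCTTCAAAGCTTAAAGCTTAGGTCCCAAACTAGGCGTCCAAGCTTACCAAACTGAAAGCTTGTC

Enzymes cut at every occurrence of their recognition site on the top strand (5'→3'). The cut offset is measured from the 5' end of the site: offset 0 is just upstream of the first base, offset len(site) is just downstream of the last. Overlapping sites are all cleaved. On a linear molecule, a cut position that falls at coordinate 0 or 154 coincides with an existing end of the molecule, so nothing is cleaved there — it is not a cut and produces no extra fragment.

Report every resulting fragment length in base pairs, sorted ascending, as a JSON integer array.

Scan for sites:
  VbrII (AAGCTT, off=5): starts [4, 26, 67, 79, 88, 96, 103, 129, 145] → cuts [9, 31, 72, 84, 93, 101, 108, 134, 150]
  LmaI (TTAGG, off=4): starts [35, 107] → cuts [39, 111]
  GruV (CAAACT, off=2): starts [43, 53, 60, 115, 137] → cuts [45, 55, 62, 117, 139]

All cut coordinates (distinct, sorted): [9, 31, 39, 45, 55, 62, 72, 84, 93, 101, 108, 111, 117, 134, 139, 150]

Fragments:
  [0,9): 9 bp
  [9,31): 22 bp
  [31,39): 8 bp
  [39,45): 6 bp
  [45,55): 10 bp
  [55,62): 7 bp
  [62,72): 10 bp
  [72,84): 12 bp
  [84,93): 9 bp
  [93,101): 8 bp
  [101,108): 7 bp
  [108,111): 3 bp
  [111,117): 6 bp
  [117,134): 17 bp
  [134,139): 5 bp
  [139,150): 11 bp
  [150,154): 4 bp

[3,4,5,6,6,7,7,8,8,9,9,10,10,11,12,17,22]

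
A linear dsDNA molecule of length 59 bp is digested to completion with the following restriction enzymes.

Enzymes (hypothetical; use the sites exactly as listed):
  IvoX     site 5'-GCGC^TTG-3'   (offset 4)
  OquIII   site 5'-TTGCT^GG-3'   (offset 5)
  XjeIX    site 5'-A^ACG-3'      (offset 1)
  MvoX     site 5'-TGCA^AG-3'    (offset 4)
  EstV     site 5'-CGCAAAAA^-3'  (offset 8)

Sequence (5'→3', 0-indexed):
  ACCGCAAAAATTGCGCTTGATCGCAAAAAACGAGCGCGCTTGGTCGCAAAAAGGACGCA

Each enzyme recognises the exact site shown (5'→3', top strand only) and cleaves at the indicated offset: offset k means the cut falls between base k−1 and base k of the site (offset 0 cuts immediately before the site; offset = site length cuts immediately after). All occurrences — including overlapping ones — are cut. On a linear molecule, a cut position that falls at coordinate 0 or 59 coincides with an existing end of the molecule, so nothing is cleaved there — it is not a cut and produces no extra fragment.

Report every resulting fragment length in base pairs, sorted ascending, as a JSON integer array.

Scan for sites:
  IvoX (GCGCTTG, off=4): starts [12, 35] → cuts [16, 39]
  OquIII (TTGCTGG, off=5): no sites
  XjeIX (AACG, off=1): starts [28] → cuts [29]
  MvoX (TGCAAG, off=4): no sites
  EstV (CGCAAAAA, off=8): starts [2, 21, 44] → cuts [10, 29, 52]

All cut coordinates (distinct, sorted): [10, 16, 29, 39, 52]

Fragments:
  [0,10): 10 bp
  [10,16): 6 bp
  [16,29): 13 bp
  [29,39): 10 bp
  [39,52): 13 bp
  [52,59): 7 bp

[6,7,10,10,13,13]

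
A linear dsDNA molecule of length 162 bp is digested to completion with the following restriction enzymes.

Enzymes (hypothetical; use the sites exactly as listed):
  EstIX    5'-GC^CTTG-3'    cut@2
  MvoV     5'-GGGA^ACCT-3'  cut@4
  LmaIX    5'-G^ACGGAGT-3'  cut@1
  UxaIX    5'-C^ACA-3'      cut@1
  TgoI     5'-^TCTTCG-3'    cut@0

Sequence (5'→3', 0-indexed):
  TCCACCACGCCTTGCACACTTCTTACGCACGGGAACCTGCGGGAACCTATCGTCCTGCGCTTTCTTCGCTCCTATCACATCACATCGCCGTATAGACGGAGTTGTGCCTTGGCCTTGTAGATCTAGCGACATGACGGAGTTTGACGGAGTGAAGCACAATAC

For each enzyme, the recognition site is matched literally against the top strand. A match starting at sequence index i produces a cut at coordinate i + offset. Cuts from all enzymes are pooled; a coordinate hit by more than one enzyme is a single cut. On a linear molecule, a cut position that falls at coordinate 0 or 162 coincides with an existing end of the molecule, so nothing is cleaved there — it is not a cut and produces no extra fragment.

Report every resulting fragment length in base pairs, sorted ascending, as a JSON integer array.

[5,5,6,7,10,10,10,12,12,14,14,18,19,20]

Scan for sites:
  EstIX GCCTTG/2: at [8, 105, 111] ⇒ [10, 107, 113]
  MvoV GGGAACCT/4: at [30, 40] ⇒ [34, 44]
  LmaIX GACGGAGT/1: at [94, 132, 142] ⇒ [95, 133, 143]
  UxaIX CACA/1: at [14, 75, 80, 154] ⇒ [15, 76, 81, 155]
  TgoI TCTTCG/0: at [62] ⇒ [62]

All cut coordinates (distinct, sorted): [10, 15, 34, 44, 62, 76, 81, 95, 107, 113, 133, 143, 155]

Fragments:
  [0,10): 10 bp
  [10,15): 5 bp
  [15,34): 19 bp
  [34,44): 10 bp
  [44,62): 18 bp
  [62,76): 14 bp
  [76,81): 5 bp
  [81,95): 14 bp
  [95,107): 12 bp
  [107,113): 6 bp
  [113,133): 20 bp
  [133,143): 10 bp
  [143,155): 12 bp
  [155,162): 7 bp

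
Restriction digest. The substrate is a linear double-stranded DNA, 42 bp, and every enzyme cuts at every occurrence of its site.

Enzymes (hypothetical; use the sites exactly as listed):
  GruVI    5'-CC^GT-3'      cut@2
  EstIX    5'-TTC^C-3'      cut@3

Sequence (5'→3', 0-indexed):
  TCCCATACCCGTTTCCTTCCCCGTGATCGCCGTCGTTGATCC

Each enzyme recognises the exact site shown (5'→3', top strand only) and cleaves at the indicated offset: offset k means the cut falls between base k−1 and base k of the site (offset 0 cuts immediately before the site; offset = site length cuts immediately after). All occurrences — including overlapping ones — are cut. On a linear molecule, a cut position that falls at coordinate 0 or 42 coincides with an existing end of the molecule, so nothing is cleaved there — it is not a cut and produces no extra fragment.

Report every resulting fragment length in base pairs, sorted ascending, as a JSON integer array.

[3,4,5,9,10,11]

Scan for sites:
  GruVI (CCGT, off=2): starts [8, 20, 29] → cuts [10, 22, 31]
  EstIX (TTCC, off=3): starts [12, 16] → cuts [15, 19]

All cut coordinates (distinct, sorted): [10, 15, 19, 22, 31]

Fragments:
  [0,10): 10 bp
  [10,15): 5 bp
  [15,19): 4 bp
  [19,22): 3 bp
  [22,31): 9 bp
  [31,42): 11 bp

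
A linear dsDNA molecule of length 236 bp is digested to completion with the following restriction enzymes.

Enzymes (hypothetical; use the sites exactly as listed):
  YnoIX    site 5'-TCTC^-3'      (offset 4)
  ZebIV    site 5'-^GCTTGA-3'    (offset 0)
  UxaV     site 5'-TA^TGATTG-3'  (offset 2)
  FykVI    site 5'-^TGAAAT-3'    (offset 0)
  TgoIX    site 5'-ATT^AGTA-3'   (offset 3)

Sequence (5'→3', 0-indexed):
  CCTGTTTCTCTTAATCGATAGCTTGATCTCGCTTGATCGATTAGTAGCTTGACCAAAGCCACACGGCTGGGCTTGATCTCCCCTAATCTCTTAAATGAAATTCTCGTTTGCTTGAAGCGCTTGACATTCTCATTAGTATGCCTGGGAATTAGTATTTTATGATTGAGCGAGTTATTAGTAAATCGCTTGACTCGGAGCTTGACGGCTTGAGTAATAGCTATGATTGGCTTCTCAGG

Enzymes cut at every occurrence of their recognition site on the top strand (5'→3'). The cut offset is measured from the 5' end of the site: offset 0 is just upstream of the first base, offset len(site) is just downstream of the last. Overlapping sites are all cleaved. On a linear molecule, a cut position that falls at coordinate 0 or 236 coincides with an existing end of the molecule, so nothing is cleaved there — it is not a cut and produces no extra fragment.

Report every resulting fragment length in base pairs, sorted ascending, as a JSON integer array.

[3,3,4,4,5,8,8,9,9,10,10,10,10,10,10,12,12,13,13,16,16,17,24]

Site scan:
  YnoIX TCTC/4: at [6, 26, 76, 86, 101, 127, 229] ⇒ [10, 30, 80, 90, 105, 131, 233]
  ZebIV GCTTGA/0: at [20, 30, 46, 70, 109, 118, 184, 196, 204] ⇒ [20, 30, 46, 70, 109, 118, 184, 196, 204]
  UxaV TATGATTG/2: at [157, 218] ⇒ [159, 220]
  FykVI TGAAAT/0: at [95] ⇒ [95]
  TgoIX ATTAGTA/3: at [39, 131, 147, 173] ⇒ [42, 134, 150, 176]

All cut coordinates (distinct, sorted): [10, 20, 30, 42, 46, 70, 80, 90, 95, 105, 109, 118, 131, 134, 150, 159, 176, 184, 196, 204, 220, 233]

Fragment lengths:
  [0,10): 10 bp
  [10,20): 10 bp
  [20,30): 10 bp
  [30,42): 12 bp
  [42,46): 4 bp
  [46,70): 24 bp
  [70,80): 10 bp
  [80,90): 10 bp
  [90,95): 5 bp
  [95,105): 10 bp
  [105,109): 4 bp
  [109,118): 9 bp
  [118,131): 13 bp
  [131,134): 3 bp
  [134,150): 16 bp
  [150,159): 9 bp
  [159,176): 17 bp
  [176,184): 8 bp
  [184,196): 12 bp
  [196,204): 8 bp
  [204,220): 16 bp
  [220,233): 13 bp
  [233,236): 3 bp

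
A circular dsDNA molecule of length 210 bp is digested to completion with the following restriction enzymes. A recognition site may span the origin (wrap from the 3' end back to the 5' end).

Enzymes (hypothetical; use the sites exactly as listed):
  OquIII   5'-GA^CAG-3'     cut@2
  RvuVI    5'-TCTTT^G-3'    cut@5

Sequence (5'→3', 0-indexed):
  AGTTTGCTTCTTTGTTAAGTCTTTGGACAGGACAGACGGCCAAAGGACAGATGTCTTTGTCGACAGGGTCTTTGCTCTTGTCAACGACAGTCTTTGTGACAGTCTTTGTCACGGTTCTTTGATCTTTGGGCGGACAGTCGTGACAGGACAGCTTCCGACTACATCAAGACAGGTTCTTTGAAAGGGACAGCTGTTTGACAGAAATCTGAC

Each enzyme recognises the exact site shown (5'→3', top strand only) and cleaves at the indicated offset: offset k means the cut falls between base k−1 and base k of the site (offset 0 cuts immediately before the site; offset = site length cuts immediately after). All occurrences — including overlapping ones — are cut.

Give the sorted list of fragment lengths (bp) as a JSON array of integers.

[3,4,5,5,5,7,7,8,8,8,9,10,10,11,11,11,11,13,14,14,15,21]

Per-enzyme occurrences:
  OquIII (GACAG, off=2): starts [25, 30, 45, 61, 85, 97, 132, 141, 146, 167, 185, 196, 207] → cuts [27, 32, 47, 63, 87, 99, 134, 143, 148, 169, 187, 198, 209]
  RvuVI (TCTTTG, off=5): starts [8, 19, 53, 68, 90, 102, 115, 122, 174] → cuts [13, 24, 58, 73, 95, 107, 120, 127, 179]

Pooled cuts: [13, 24, 27, 32, 47, 58, 63, 73, 87, 95, 99, 107, 120, 127, 134, 143, 148, 169, 179, 187, 198, 209]

Fragment lengths:
  13→24: 11 bp
  24→27: 3 bp
  27→32: 5 bp
  32→47: 15 bp
  47→58: 11 bp
  58→63: 5 bp
  63→73: 10 bp
  73→87: 14 bp
  87→95: 8 bp
  95→99: 4 bp
  99→107: 8 bp
  107→120: 13 bp
  120→127: 7 bp
  127→134: 7 bp
  134→143: 9 bp
  143→148: 5 bp
  148→169: 21 bp
  169→179: 10 bp
  179→187: 8 bp
  187→198: 11 bp
  198→209: 11 bp
  209→13 (wrap): 210-209+13 = 14 bp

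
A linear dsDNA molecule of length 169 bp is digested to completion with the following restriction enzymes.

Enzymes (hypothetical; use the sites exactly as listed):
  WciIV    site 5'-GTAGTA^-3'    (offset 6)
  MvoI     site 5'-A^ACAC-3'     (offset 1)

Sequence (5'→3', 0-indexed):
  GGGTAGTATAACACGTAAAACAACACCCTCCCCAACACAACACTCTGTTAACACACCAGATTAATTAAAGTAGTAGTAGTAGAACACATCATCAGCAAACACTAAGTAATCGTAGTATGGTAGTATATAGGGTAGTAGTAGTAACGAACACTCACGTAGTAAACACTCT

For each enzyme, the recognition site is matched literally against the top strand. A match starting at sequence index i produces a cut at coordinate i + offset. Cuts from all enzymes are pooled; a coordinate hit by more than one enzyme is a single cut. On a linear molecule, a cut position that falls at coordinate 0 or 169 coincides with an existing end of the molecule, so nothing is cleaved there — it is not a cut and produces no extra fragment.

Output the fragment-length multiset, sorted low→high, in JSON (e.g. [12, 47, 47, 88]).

Per-enzyme occurrences:
  WciIV GTAGTA/6: at [2, 69, 72, 75, 111, 119, 131, 134, 137, 155] ⇒ [8, 75, 78, 81, 117, 125, 137, 140, 143, 161]
  MvoI AACAC/1: at [9, 21, 33, 38, 49, 82, 97, 146, 161] ⇒ [10, 22, 34, 39, 50, 83, 98, 147, 162]

All cut coordinates (distinct, sorted): [8, 10, 22, 34, 39, 50, 75, 78, 81, 83, 98, 117, 125, 137, 140, 143, 147, 161, 162]

Fragment lengths:
  [0,8): 8 bp
  [8,10): 2 bp
  [10,22): 12 bp
  [22,34): 12 bp
  [34,39): 5 bp
  [39,50): 11 bp
  [50,75): 25 bp
  [75,78): 3 bp
  [78,81): 3 bp
  [81,83): 2 bp
  [83,98): 15 bp
  [98,117): 19 bp
  [117,125): 8 bp
  [125,137): 12 bp
  [137,140): 3 bp
  [140,143): 3 bp
  [143,147): 4 bp
  [147,161): 14 bp
  [161,162): 1 bp
  [162,169): 7 bp

[1,2,2,3,3,3,3,4,5,7,8,8,11,12,12,12,14,15,19,25]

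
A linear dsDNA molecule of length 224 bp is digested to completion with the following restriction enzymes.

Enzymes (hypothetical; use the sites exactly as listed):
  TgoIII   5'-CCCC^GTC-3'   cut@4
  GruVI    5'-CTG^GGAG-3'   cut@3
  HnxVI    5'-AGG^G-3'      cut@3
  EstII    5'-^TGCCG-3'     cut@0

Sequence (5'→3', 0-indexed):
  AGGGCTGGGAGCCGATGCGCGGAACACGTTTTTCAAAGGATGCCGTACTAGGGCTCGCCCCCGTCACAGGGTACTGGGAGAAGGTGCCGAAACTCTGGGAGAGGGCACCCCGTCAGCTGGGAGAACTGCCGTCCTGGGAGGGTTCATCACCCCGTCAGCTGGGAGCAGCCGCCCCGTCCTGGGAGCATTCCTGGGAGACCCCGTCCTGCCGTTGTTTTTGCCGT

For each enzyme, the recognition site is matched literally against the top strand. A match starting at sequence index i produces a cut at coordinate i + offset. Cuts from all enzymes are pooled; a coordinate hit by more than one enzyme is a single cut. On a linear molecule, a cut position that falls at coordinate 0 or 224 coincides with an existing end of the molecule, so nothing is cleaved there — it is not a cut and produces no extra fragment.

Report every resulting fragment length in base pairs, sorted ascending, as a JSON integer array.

Scan for sites:
  TgoIII CCCCGTC/4: at [58, 107, 149, 171, 198] ⇒ [62, 111, 153, 175, 202]
  GruVI CTGGGAG/3: at [4, 73, 94, 116, 133, 158, 178, 190] ⇒ [7, 76, 97, 119, 136, 161, 181, 193]
  HnxVI AGGG/3: at [0, 49, 67, 101, 138] ⇒ [3, 52, 70, 104, 141]
  EstII TGCCG/0: at [40, 84, 126, 206, 218] ⇒ [40, 84, 126, 206, 218]

Pooled cuts: [3, 7, 40, 52, 62, 70, 76, 84, 97, 104, 111, 119, 126, 136, 141, 153, 161, 175, 181, 193, 202, 206, 218]

Fragment lengths:
  [0,3): 3 bp
  [3,7): 4 bp
  [7,40): 33 bp
  [40,52): 12 bp
  [52,62): 10 bp
  [62,70): 8 bp
  [70,76): 6 bp
  [76,84): 8 bp
  [84,97): 13 bp
  [97,104): 7 bp
  [104,111): 7 bp
  [111,119): 8 bp
  [119,126): 7 bp
  [126,136): 10 bp
  [136,141): 5 bp
  [141,153): 12 bp
  [153,161): 8 bp
  [161,175): 14 bp
  [175,181): 6 bp
  [181,193): 12 bp
  [193,202): 9 bp
  [202,206): 4 bp
  [206,218): 12 bp
  [218,224): 6 bp

[3,4,4,5,6,6,6,7,7,7,8,8,8,8,9,10,10,12,12,12,12,13,14,33]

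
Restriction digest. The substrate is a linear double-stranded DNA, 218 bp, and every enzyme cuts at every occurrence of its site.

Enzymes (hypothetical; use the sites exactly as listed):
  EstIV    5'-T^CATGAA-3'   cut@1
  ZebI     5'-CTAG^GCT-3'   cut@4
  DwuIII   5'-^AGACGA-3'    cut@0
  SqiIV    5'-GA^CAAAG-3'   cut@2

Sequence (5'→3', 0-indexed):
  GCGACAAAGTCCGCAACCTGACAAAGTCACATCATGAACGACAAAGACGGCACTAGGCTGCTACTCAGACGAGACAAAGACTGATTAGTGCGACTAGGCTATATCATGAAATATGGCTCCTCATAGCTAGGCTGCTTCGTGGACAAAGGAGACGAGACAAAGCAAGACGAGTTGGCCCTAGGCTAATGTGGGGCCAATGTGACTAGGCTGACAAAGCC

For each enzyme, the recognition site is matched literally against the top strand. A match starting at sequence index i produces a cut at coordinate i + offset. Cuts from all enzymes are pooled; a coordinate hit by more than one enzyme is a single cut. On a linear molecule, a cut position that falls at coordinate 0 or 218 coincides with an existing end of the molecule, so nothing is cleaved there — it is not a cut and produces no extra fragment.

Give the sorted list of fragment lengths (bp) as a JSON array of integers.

Scan for sites:
  EstIV (TCATGAA, off=1): starts [31, 103] → cuts [32, 104]
  ZebI (CTAGGCT, off=4): starts [52, 93, 126, 177, 202] → cuts [56, 97, 130, 181, 206]
  DwuIII (AGACGA, off=0): starts [66, 149, 164] → cuts [66, 149, 164]
  SqiIV (GACAAAG, off=2): starts [2, 19, 39, 72, 141, 155, 209] → cuts [4, 21, 41, 74, 143, 157, 211]

Pooled cuts: [4, 21, 32, 41, 56, 66, 74, 97, 104, 130, 143, 149, 157, 164, 181, 206, 211]

Fragment lengths:
  [0,4): 4 bp
  [4,21): 17 bp
  [21,32): 11 bp
  [32,41): 9 bp
  [41,56): 15 bp
  [56,66): 10 bp
  [66,74): 8 bp
  [74,97): 23 bp
  [97,104): 7 bp
  [104,130): 26 bp
  [130,143): 13 bp
  [143,149): 6 bp
  [149,157): 8 bp
  [157,164): 7 bp
  [164,181): 17 bp
  [181,206): 25 bp
  [206,211): 5 bp
  [211,218): 7 bp

[4,5,6,7,7,7,8,8,9,10,11,13,15,17,17,23,25,26]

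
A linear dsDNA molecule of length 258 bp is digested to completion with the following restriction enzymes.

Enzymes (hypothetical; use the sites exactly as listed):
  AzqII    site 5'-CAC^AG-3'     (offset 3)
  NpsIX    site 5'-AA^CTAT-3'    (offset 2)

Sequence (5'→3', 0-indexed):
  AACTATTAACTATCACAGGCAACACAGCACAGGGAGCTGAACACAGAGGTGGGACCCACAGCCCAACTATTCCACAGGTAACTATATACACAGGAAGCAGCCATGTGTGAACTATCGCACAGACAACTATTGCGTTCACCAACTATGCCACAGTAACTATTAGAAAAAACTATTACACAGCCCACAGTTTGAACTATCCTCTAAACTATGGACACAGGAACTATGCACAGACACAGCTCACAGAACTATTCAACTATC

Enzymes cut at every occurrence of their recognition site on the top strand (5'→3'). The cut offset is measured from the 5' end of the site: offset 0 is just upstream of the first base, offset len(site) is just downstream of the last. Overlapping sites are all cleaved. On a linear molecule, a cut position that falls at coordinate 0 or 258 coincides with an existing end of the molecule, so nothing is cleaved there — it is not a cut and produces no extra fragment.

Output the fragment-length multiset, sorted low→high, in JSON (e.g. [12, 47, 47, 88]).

[2,4,5,5,5,5,6,6,6,7,7,7,7,7,8,8,8,9,9,9,9,9,10,10,12,13,14,15,16,20]

Per-enzyme occurrences:
  AzqII (CACAG, off=3): starts [13, 22, 27, 41, 56, 72, 88, 117, 148, 175, 182, 212, 225, 231, 238] → cuts [16, 25, 30, 44, 59, 75, 91, 120, 151, 178, 185, 215, 228, 234, 241]
  NpsIX (AACTAT, off=2): starts [0, 7, 64, 79, 109, 124, 140, 154, 167, 191, 203, 218, 243, 251] → cuts [2, 9, 66, 81, 111, 126, 142, 156, 169, 193, 205, 220, 245, 253]

All cut coordinates (distinct, sorted): [2, 9, 16, 25, 30, 44, 59, 66, 75, 81, 91, 111, 120, 126, 142, 151, 156, 169, 178, 185, 193, 205, 215, 220, 228, 234, 241, 245, 253]

Fragments:
  [0,2): 2 bp
  [2,9): 7 bp
  [9,16): 7 bp
  [16,25): 9 bp
  [25,30): 5 bp
  [30,44): 14 bp
  [44,59): 15 bp
  [59,66): 7 bp
  [66,75): 9 bp
  [75,81): 6 bp
  [81,91): 10 bp
  [91,111): 20 bp
  [111,120): 9 bp
  [120,126): 6 bp
  [126,142): 16 bp
  [142,151): 9 bp
  [151,156): 5 bp
  [156,169): 13 bp
  [169,178): 9 bp
  [178,185): 7 bp
  [185,193): 8 bp
  [193,205): 12 bp
  [205,215): 10 bp
  [215,220): 5 bp
  [220,228): 8 bp
  [228,234): 6 bp
  [234,241): 7 bp
  [241,245): 4 bp
  [245,253): 8 bp
  [253,258): 5 bp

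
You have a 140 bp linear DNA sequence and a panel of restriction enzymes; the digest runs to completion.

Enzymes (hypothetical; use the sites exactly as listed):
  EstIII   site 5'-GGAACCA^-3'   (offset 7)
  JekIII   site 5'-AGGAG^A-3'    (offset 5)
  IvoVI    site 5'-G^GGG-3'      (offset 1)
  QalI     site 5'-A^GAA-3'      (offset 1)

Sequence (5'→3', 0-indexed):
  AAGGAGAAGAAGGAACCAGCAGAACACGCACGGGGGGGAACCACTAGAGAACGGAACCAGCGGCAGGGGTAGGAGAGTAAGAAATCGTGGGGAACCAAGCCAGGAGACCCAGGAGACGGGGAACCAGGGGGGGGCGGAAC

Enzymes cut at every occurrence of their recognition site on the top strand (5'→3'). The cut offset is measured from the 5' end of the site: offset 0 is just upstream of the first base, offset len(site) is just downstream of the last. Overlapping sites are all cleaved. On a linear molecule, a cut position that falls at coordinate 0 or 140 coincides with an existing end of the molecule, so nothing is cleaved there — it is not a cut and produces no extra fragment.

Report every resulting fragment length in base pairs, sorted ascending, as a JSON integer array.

Site scan:
  EstIII (GGAACCA, off=7): starts [11, 36, 52, 90, 119] → cuts [18, 43, 59, 97, 126]
  JekIII (AGGAGA, off=5): starts [1, 70, 101, 110] → cuts [6, 75, 106, 115]
  IvoVI (GGGG, off=1): starts [31, 32, 33, 34, 65, 88, 117, 126, 127, 128, 129, 130] → cuts [32, 33, 34, 35, 66, 89, 118, 127, 128, 129, 130, 131]
  QalI (AGAA, off=1): starts [4, 7, 20, 47, 79] → cuts [5, 8, 21, 48, 80]

Pooled cuts: [5, 6, 8, 18, 21, 32, 33, 34, 35, 43, 48, 59, 66, 75, 80, 89, 97, 106, 115, 118, 126, 127, 128, 129, 130, 131]

Fragment lengths:
  [0,5): 5 bp
  [5,6): 1 bp
  [6,8): 2 bp
  [8,18): 10 bp
  [18,21): 3 bp
  [21,32): 11 bp
  [32,33): 1 bp
  [33,34): 1 bp
  [34,35): 1 bp
  [35,43): 8 bp
  [43,48): 5 bp
  [48,59): 11 bp
  [59,66): 7 bp
  [66,75): 9 bp
  [75,80): 5 bp
  [80,89): 9 bp
  [89,97): 8 bp
  [97,106): 9 bp
  [106,115): 9 bp
  [115,118): 3 bp
  [118,126): 8 bp
  [126,127): 1 bp
  [127,128): 1 bp
  [128,129): 1 bp
  [129,130): 1 bp
  [130,131): 1 bp
  [131,140): 9 bp

[1,1,1,1,1,1,1,1,1,2,3,3,5,5,5,7,8,8,8,9,9,9,9,9,10,11,11]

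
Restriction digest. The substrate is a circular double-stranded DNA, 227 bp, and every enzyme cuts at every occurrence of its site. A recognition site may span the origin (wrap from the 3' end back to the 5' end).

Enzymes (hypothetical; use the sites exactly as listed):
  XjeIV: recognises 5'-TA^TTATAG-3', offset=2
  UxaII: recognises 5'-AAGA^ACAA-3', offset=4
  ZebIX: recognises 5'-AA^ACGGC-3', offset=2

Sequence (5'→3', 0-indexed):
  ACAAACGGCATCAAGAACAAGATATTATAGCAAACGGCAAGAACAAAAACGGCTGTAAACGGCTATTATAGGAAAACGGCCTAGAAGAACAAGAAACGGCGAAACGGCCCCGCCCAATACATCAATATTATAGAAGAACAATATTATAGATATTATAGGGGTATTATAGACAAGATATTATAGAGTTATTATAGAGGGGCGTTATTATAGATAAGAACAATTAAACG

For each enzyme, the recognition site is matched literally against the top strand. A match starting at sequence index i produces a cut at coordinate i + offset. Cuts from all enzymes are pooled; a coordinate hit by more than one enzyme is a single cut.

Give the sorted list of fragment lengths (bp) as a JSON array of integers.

[6,6,7,7,8,8,9,9,9,10,10,10,11,11,12,12,13,14,15,16,24]

Per-enzyme occurrences:
  XjeIV TATTATAG/2: at [22, 63, 125, 141, 150, 161, 175, 186, 202] ⇒ [24, 65, 127, 143, 152, 163, 177, 188, 204]
  UxaII AAGAACAA/4: at [12, 38, 84, 133, 212] ⇒ [16, 42, 88, 137, 216]
  ZebIX AAACGGC/2: at [2, 31, 46, 56, 73, 93, 101] ⇒ [4, 33, 48, 58, 75, 95, 103]

Pooled cuts: [4, 16, 24, 33, 42, 48, 58, 65, 75, 88, 95, 103, 127, 137, 143, 152, 163, 177, 188, 204, 216]

Fragment lengths:
  4→16: 12 bp
  16→24: 8 bp
  24→33: 9 bp
  33→42: 9 bp
  42→48: 6 bp
  48→58: 10 bp
  58→65: 7 bp
  65→75: 10 bp
  75→88: 13 bp
  88→95: 7 bp
  95→103: 8 bp
  103→127: 24 bp
  127→137: 10 bp
  137→143: 6 bp
  143→152: 9 bp
  152→163: 11 bp
  163→177: 14 bp
  177→188: 11 bp
  188→204: 16 bp
  204→216: 12 bp
  216→4 (wrap): 227-216+4 = 15 bp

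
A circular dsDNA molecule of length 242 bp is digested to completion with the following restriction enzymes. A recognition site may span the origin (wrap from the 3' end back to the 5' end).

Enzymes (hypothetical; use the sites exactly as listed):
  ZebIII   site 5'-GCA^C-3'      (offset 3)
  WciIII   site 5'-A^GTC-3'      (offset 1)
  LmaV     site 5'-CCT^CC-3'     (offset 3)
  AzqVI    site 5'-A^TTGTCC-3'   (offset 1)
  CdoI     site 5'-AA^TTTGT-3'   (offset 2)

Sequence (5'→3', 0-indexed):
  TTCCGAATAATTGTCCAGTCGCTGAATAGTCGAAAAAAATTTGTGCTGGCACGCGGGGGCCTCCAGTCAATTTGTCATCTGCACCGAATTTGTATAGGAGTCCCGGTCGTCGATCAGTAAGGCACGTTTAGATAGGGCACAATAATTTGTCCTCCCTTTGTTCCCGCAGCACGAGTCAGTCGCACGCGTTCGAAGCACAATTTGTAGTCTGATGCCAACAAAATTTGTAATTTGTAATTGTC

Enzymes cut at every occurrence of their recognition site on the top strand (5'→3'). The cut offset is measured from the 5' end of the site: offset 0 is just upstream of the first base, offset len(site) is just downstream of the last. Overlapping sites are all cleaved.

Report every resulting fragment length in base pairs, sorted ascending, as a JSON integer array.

[3,3,3,4,5,5,6,6,6,7,7,8,11,11,11,11,12,13,13,15,17,18,22,25]

Scan for sites:
  ZebIII (GCAC, off=3): starts [48, 80, 121, 136, 168, 181, 194] → cuts [51, 83, 124, 139, 171, 184, 197]
  WciIII (AGTC, off=1): starts [16, 27, 64, 98, 173, 177, 205] → cuts [17, 28, 65, 99, 174, 178, 206]
  LmaV (CCTCC, off=3): starts [59, 150] → cuts [62, 153]
  AzqVI (ATTGTCC, off=1): starts [9] → cuts [10]
  CdoI (AATTTGT, off=2): starts [37, 68, 86, 143, 198, 221, 228] → cuts [39, 70, 88, 145, 200, 223, 230]

All cut coordinates (distinct, sorted): [10, 17, 28, 39, 51, 62, 65, 70, 83, 88, 99, 124, 139, 145, 153, 171, 174, 178, 184, 197, 200, 206, 223, 230]

Fragment lengths:
  10→17: 7 bp
  17→28: 11 bp
  28→39: 11 bp
  39→51: 12 bp
  51→62: 11 bp
  62→65: 3 bp
  65→70: 5 bp
  70→83: 13 bp
  83→88: 5 bp
  88→99: 11 bp
  99→124: 25 bp
  124→139: 15 bp
  139→145: 6 bp
  145→153: 8 bp
  153→171: 18 bp
  171→174: 3 bp
  174→178: 4 bp
  178→184: 6 bp
  184→197: 13 bp
  197→200: 3 bp
  200→206: 6 bp
  206→223: 17 bp
  223→230: 7 bp
  230→10 (wrap): 242-230+10 = 22 bp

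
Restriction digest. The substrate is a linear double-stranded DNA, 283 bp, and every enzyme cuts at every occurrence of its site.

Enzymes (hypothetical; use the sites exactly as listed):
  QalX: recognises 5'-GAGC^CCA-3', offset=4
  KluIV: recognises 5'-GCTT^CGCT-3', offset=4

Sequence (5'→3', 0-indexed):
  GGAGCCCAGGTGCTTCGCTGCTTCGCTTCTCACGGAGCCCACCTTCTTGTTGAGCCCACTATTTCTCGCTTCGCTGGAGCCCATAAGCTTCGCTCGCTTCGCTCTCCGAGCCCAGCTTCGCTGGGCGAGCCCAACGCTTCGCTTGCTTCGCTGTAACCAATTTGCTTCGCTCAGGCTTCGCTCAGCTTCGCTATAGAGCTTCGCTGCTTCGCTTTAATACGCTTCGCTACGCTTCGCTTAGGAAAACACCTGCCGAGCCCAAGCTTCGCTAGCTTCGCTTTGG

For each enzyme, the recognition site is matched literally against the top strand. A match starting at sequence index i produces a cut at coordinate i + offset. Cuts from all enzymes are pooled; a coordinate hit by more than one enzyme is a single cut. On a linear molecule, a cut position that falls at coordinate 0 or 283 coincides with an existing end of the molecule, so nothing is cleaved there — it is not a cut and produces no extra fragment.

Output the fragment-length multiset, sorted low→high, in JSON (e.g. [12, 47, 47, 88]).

Scan for sites:
  QalX (GAGCCCA, off=4): starts [1, 34, 51, 76, 107, 126, 254] → cuts [5, 38, 55, 80, 111, 130, 258]
  KluIV (GCTTCGCT, off=4): starts [11, 19, 67, 86, 95, 114, 135, 144, 163, 174, 184, 197, 205, 220, 230, 262, 271] → cuts [15, 23, 71, 90, 99, 118, 139, 148, 167, 178, 188, 201, 209, 224, 234, 266, 275]

All cut coordinates (distinct, sorted): [5, 15, 23, 38, 55, 71, 80, 90, 99, 111, 118, 130, 139, 148, 167, 178, 188, 201, 209, 224, 234, 258, 266, 275]

Fragments:
  [0,5): 5 bp
  [5,15): 10 bp
  [15,23): 8 bp
  [23,38): 15 bp
  [38,55): 17 bp
  [55,71): 16 bp
  [71,80): 9 bp
  [80,90): 10 bp
  [90,99): 9 bp
  [99,111): 12 bp
  [111,118): 7 bp
  [118,130): 12 bp
  [130,139): 9 bp
  [139,148): 9 bp
  [148,167): 19 bp
  [167,178): 11 bp
  [178,188): 10 bp
  [188,201): 13 bp
  [201,209): 8 bp
  [209,224): 15 bp
  [224,234): 10 bp
  [234,258): 24 bp
  [258,266): 8 bp
  [266,275): 9 bp
  [275,283): 8 bp

[5,7,8,8,8,8,9,9,9,9,9,10,10,10,10,11,12,12,13,15,15,16,17,19,24]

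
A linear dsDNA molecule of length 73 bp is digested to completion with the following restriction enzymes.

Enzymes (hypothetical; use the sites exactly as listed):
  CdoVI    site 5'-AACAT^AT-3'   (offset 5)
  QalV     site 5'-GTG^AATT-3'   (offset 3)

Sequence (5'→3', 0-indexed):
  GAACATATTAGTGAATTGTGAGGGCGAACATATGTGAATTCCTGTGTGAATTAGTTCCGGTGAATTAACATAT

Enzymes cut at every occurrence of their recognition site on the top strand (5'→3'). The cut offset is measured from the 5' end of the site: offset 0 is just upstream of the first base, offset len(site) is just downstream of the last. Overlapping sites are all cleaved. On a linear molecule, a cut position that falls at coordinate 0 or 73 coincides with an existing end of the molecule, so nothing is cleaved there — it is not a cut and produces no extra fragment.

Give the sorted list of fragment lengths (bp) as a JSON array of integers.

Scan for sites:
  CdoVI AACATAT/5: at [1, 26, 66] ⇒ [6, 31, 71]
  QalV GTGAATT/3: at [10, 33, 45, 59] ⇒ [13, 36, 48, 62]

Pooled cuts: [6, 13, 31, 36, 48, 62, 71]

Fragment lengths:
  [0,6): 6 bp
  [6,13): 7 bp
  [13,31): 18 bp
  [31,36): 5 bp
  [36,48): 12 bp
  [48,62): 14 bp
  [62,71): 9 bp
  [71,73): 2 bp

[2,5,6,7,9,12,14,18]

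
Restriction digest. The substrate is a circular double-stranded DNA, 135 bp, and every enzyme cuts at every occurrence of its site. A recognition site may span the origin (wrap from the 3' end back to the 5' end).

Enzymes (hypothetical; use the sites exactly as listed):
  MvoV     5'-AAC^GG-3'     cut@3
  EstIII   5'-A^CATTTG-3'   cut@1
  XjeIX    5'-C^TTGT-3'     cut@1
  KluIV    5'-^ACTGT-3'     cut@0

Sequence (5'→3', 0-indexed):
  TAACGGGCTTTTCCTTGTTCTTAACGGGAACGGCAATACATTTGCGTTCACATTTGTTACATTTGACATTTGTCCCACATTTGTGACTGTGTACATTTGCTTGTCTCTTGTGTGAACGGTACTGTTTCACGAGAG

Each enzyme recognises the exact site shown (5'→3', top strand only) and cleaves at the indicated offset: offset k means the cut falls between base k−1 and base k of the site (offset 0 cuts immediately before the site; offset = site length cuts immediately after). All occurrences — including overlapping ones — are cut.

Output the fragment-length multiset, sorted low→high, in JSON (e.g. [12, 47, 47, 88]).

[3,6,7,7,7,7,8,8,9,10,10,11,11,12,19]

Per-enzyme occurrences:
  MvoV (AACGG, off=3): starts [1, 22, 28, 114] → cuts [4, 25, 31, 117]
  EstIII (ACATTTG, off=1): starts [37, 49, 58, 65, 76, 92] → cuts [38, 50, 59, 66, 77, 93]
  XjeIX (CTTGT, off=1): starts [13, 99, 106] → cuts [14, 100, 107]
  KluIV (ACTGT, off=0): starts [85, 120] → cuts [85, 120]

All cut coordinates (distinct, sorted): [4, 14, 25, 31, 38, 50, 59, 66, 77, 85, 93, 100, 107, 117, 120]

Fragment lengths:
  4→14: 10 bp
  14→25: 11 bp
  25→31: 6 bp
  31→38: 7 bp
  38→50: 12 bp
  50→59: 9 bp
  59→66: 7 bp
  66→77: 11 bp
  77→85: 8 bp
  85→93: 8 bp
  93→100: 7 bp
  100→107: 7 bp
  107→117: 10 bp
  117→120: 3 bp
  120→4 (wrap): 135-120+4 = 19 bp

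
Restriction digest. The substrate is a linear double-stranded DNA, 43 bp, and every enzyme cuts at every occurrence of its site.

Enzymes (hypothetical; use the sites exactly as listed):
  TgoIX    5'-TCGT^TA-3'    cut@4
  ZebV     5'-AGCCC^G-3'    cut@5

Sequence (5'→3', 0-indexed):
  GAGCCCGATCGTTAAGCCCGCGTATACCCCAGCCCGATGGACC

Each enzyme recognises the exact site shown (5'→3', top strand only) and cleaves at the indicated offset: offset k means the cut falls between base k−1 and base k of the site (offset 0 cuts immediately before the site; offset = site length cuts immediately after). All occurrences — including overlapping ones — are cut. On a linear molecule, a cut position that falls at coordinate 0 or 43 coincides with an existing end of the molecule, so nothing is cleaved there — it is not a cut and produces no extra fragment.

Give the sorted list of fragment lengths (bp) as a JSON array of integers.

[6,6,7,8,16]

Per-enzyme occurrences:
  TgoIX TCGTTA/4: at [8] ⇒ [12]
  ZebV AGCCCG/5: at [1, 14, 30] ⇒ [6, 19, 35]

Pooled cuts: [6, 12, 19, 35]

Fragments:
  [0,6): 6 bp
  [6,12): 6 bp
  [12,19): 7 bp
  [19,35): 16 bp
  [35,43): 8 bp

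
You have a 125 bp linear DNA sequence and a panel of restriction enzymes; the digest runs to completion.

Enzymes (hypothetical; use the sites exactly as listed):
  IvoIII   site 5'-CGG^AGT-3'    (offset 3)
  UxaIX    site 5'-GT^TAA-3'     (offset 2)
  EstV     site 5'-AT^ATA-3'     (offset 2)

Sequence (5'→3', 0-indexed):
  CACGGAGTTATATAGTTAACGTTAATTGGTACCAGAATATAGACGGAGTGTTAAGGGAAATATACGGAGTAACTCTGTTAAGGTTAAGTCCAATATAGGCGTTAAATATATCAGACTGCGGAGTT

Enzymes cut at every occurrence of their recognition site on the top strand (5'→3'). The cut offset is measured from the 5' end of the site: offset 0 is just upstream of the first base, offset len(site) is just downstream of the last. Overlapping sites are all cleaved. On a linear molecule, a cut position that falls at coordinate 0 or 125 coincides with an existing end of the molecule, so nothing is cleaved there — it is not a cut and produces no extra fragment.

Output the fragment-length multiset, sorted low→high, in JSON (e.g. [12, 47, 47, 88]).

Per-enzyme occurrences:
  IvoIII (CGGAGT, off=3): starts [2, 43, 64, 118] → cuts [5, 46, 67, 121]
  UxaIX (GTTAA, off=2): starts [14, 20, 49, 76, 82, 100] → cuts [16, 22, 51, 78, 84, 102]
  EstV (ATATA, off=2): starts [9, 36, 59, 92, 105] → cuts [11, 38, 61, 94, 107]

All cut coordinates (distinct, sorted): [5, 11, 16, 22, 38, 46, 51, 61, 67, 78, 84, 94, 102, 107, 121]

Fragment lengths:
  [0,5): 5 bp
  [5,11): 6 bp
  [11,16): 5 bp
  [16,22): 6 bp
  [22,38): 16 bp
  [38,46): 8 bp
  [46,51): 5 bp
  [51,61): 10 bp
  [61,67): 6 bp
  [67,78): 11 bp
  [78,84): 6 bp
  [84,94): 10 bp
  [94,102): 8 bp
  [102,107): 5 bp
  [107,121): 14 bp
  [121,125): 4 bp

[4,5,5,5,5,6,6,6,6,8,8,10,10,11,14,16]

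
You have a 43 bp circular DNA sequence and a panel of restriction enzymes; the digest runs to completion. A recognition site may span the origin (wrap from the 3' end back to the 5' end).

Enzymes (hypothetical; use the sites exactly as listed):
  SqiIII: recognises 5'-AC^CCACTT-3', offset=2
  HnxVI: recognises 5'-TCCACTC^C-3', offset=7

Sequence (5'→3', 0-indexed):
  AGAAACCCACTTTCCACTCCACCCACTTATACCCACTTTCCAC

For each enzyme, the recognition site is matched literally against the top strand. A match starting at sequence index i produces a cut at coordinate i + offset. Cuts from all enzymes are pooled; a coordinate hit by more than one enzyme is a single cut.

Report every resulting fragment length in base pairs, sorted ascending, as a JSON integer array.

Site scan:
  SqiIII ACCCACTT/2: at [4, 20, 30] ⇒ [6, 22, 32]
  HnxVI TCCACTCC/7: at [12] ⇒ [19]

Pooled cuts: [6, 19, 22, 32]

Fragment lengths:
  6→19: 13 bp
  19→22: 3 bp
  22→32: 10 bp
  32→6 (wrap): 43-32+6 = 17 bp

[3,10,13,17]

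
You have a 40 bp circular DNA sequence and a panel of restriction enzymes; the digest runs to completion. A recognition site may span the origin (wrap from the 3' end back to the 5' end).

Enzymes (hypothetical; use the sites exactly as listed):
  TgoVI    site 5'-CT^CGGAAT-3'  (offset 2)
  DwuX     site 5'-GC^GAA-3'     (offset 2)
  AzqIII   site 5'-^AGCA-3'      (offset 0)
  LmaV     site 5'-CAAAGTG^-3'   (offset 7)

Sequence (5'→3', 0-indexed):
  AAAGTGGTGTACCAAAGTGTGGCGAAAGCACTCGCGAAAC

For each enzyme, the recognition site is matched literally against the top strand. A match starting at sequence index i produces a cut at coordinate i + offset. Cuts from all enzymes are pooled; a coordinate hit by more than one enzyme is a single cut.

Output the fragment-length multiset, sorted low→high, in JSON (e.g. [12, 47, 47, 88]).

Scan for sites:
  TgoVI (CTCGGAAT, off=2): no sites
  DwuX (GCGAA, off=2): starts [21, 33] → cuts [23, 35]
  AzqIII (AGCA, off=0): starts [26] → cuts [26]
  LmaV (CAAAGTG, off=7): starts [12, 39] → cuts [6, 19]

Pooled cuts: [6, 19, 23, 26, 35]

Fragment lengths:
  6→19: 13 bp
  19→23: 4 bp
  23→26: 3 bp
  26→35: 9 bp
  35→6 (wrap): 40-35+6 = 11 bp

[3,4,9,11,13]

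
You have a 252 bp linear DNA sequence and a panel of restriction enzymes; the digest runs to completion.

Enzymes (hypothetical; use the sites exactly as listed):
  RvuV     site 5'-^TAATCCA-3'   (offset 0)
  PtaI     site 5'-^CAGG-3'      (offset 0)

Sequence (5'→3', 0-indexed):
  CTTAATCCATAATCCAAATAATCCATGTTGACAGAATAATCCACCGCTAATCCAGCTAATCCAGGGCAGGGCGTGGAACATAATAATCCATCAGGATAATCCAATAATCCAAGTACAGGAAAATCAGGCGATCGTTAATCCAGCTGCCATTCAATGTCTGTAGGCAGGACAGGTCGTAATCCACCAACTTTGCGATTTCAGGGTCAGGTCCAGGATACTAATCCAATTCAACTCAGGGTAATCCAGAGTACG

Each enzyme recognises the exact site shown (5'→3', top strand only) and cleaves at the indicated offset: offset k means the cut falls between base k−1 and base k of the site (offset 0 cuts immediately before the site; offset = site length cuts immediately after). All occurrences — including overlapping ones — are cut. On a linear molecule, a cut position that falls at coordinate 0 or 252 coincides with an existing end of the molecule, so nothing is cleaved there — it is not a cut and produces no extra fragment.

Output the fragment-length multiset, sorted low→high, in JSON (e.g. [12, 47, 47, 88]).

[2,5,5,5,5,5,6,6,7,7,8,8,8,9,9,9,11,11,11,14,15,17,18,22,29]

Per-enzyme occurrences:
  RvuV (TAATCCA, off=0): starts [2, 9, 18, 36, 47, 56, 83, 96, 104, 135, 176, 218, 238] → cuts [2, 9, 18, 36, 47, 56, 83, 96, 104, 135, 176, 218, 238]
  PtaI (CAGG, off=0): starts [61, 66, 91, 115, 124, 164, 169, 198, 204, 210, 233] → cuts [61, 66, 91, 115, 124, 164, 169, 198, 204, 210, 233]

Pooled cuts: [2, 9, 18, 36, 47, 56, 61, 66, 83, 91, 96, 104, 115, 124, 135, 164, 169, 176, 198, 204, 210, 218, 233, 238]

Fragments:
  [0,2): 2 bp
  [2,9): 7 bp
  [9,18): 9 bp
  [18,36): 18 bp
  [36,47): 11 bp
  [47,56): 9 bp
  [56,61): 5 bp
  [61,66): 5 bp
  [66,83): 17 bp
  [83,91): 8 bp
  [91,96): 5 bp
  [96,104): 8 bp
  [104,115): 11 bp
  [115,124): 9 bp
  [124,135): 11 bp
  [135,164): 29 bp
  [164,169): 5 bp
  [169,176): 7 bp
  [176,198): 22 bp
  [198,204): 6 bp
  [204,210): 6 bp
  [210,218): 8 bp
  [218,233): 15 bp
  [233,238): 5 bp
  [238,252): 14 bp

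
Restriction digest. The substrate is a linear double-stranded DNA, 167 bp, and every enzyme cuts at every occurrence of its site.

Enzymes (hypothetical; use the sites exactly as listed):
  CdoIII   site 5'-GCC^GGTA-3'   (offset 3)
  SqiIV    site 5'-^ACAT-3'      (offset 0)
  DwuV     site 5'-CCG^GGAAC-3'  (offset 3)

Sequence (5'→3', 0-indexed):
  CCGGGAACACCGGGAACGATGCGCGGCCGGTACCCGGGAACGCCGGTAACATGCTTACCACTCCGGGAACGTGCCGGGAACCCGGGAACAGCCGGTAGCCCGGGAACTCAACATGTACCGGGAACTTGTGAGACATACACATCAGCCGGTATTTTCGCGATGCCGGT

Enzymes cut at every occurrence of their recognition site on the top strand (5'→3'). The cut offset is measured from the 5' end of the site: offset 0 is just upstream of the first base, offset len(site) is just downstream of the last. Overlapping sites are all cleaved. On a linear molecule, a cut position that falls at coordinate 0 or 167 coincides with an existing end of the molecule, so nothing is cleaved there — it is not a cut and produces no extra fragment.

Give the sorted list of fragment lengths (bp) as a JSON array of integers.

Site scan:
  CdoIII GCCGGTA/3: at [25, 41, 90, 144] ⇒ [28, 44, 93, 147]
  SqiIV ACAT/0: at [48, 110, 132, 138] ⇒ [48, 110, 132, 138]
  DwuV CCGGGAAC/3: at [0, 9, 33, 62, 73, 81, 99, 117] ⇒ [3, 12, 36, 65, 76, 84, 102, 120]

All cut coordinates (distinct, sorted): [3, 12, 28, 36, 44, 48, 65, 76, 84, 93, 102, 110, 120, 132, 138, 147]

Fragment lengths:
  [0,3): 3 bp
  [3,12): 9 bp
  [12,28): 16 bp
  [28,36): 8 bp
  [36,44): 8 bp
  [44,48): 4 bp
  [48,65): 17 bp
  [65,76): 11 bp
  [76,84): 8 bp
  [84,93): 9 bp
  [93,102): 9 bp
  [102,110): 8 bp
  [110,120): 10 bp
  [120,132): 12 bp
  [132,138): 6 bp
  [138,147): 9 bp
  [147,167): 20 bp

[3,4,6,8,8,8,8,9,9,9,9,10,11,12,16,17,20]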